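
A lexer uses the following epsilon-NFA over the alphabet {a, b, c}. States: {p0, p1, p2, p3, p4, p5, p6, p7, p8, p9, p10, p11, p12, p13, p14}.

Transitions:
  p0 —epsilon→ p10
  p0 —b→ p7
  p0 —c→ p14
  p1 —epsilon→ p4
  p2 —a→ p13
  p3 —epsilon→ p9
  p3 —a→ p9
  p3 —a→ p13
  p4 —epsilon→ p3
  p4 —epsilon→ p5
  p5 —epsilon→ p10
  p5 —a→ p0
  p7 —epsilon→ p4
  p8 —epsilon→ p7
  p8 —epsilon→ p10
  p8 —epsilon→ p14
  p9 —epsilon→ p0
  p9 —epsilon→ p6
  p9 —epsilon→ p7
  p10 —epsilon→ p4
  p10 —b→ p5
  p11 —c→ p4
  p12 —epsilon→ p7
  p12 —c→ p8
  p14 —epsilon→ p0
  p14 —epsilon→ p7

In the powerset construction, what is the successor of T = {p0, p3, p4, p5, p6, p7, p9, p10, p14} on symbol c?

p0 on c → {p14}.
No c-transition from p3, p4, p5, p6, p7, p9, p10, p14.
Union after reading c: {p14}.
Now take the epsilon-closure:
From p14 via epsilon: add p0, p7.
From p0 via epsilon: add p10.
From p7 via epsilon: add p4.
From p4 via epsilon: add p3, p5.
From p3 via epsilon: add p9.
From p9 via epsilon: add p6.
No new states can be added; the closed set is {p0, p3, p4, p5, p6, p7, p9, p10, p14}.

{p0, p3, p4, p5, p6, p7, p9, p10, p14}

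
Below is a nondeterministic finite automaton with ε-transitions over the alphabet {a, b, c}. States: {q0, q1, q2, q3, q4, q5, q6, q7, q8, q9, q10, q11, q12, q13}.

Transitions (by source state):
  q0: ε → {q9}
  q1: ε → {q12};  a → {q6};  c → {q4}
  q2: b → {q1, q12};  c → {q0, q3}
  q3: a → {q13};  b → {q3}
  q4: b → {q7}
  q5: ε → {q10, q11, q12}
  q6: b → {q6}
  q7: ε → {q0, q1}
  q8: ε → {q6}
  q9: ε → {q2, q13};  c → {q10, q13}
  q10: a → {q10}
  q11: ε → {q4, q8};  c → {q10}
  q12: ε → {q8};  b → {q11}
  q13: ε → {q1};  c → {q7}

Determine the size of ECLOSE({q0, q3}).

Start with {q0, q3}.
From q0 via ε: add q9.
From q9 via ε: add q2, q13.
From q13 via ε: add q1.
From q1 via ε: add q12.
From q12 via ε: add q8.
From q8 via ε: add q6.
ε-closure = {q0, q1, q2, q3, q6, q8, q9, q12, q13}, which has 9 states.

9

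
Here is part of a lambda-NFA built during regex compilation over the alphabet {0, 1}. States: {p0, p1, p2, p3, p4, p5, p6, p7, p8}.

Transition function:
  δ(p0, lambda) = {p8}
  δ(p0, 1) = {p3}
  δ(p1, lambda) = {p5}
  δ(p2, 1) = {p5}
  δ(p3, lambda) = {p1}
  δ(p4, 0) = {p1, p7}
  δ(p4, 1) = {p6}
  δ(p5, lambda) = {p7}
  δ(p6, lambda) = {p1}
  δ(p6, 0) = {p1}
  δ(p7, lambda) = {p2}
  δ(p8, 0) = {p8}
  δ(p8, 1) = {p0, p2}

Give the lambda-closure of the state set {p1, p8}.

{p1, p2, p5, p7, p8}

Start with {p1, p8}.
From p1 via lambda: add p5.
From p5 via lambda: add p7.
From p7 via lambda: add p2.
No new states can be added; the closed set is {p1, p2, p5, p7, p8}.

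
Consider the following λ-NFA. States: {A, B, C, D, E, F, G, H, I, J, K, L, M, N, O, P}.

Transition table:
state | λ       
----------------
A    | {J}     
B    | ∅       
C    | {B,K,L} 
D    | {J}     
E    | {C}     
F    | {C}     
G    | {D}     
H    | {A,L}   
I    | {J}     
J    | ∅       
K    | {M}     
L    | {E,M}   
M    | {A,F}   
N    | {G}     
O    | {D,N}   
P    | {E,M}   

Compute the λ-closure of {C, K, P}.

{A, B, C, E, F, J, K, L, M, P}

Start with {C, K, P}.
From C via λ: add B, L.
From K via λ: add M.
From P via λ: add E.
From M via λ: add A, F.
From A via λ: add J.
No new states can be added; the closed set is {A, B, C, E, F, J, K, L, M, P}.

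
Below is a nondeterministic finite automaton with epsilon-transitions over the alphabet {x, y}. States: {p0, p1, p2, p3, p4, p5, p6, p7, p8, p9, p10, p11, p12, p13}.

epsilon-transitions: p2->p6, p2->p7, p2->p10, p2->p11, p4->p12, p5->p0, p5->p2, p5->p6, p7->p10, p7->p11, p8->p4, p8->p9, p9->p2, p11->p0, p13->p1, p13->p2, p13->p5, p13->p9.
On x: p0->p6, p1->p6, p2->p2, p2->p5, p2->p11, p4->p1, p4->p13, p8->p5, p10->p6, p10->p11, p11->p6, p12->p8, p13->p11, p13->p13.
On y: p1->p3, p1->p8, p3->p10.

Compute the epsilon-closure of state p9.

Start with {p9}.
From p9 via epsilon: add p2.
From p2 via epsilon: add p6, p7, p10, p11.
From p11 via epsilon: add p0.
No new states can be added; the closed set is {p0, p2, p6, p7, p9, p10, p11}.

{p0, p2, p6, p7, p9, p10, p11}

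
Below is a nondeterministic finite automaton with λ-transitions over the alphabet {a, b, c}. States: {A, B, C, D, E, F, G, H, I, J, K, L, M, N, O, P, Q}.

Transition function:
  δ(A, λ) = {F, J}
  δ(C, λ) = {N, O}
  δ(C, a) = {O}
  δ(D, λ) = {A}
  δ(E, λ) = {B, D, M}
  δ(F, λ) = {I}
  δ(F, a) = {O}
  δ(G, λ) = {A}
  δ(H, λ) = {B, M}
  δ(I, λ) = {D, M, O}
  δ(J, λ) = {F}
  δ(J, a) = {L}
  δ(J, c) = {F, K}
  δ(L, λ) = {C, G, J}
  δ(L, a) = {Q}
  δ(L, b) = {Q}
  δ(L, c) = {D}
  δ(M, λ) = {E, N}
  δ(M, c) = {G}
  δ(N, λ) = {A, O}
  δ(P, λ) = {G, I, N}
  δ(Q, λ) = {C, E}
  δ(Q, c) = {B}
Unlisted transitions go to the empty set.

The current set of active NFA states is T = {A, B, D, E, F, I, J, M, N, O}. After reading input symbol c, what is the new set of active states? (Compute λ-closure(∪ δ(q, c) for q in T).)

{A, B, D, E, F, G, I, J, K, M, N, O}

J on c → {F, K}.
M on c → {G}.
No c-transition from A, B, D, E, F, I, N, O.
Union after reading c: {F, G, K}.
Now take the λ-closure:
From F via λ: add I.
From G via λ: add A.
From A via λ: add J.
From I via λ: add D, M, O.
From M via λ: add E, N.
From E via λ: add B.
No new states can be added; the closed set is {A, B, D, E, F, G, I, J, K, M, N, O}.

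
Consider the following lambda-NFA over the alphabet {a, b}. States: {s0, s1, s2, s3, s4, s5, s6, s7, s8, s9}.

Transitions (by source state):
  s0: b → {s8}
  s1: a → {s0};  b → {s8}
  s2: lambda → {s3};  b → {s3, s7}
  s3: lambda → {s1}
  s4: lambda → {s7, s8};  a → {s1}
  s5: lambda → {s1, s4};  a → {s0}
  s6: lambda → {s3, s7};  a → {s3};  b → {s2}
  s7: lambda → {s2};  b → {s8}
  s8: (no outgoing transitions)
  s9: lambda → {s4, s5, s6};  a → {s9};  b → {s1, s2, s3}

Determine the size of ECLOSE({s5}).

Start with {s5}.
From s5 via lambda: add s1, s4.
From s4 via lambda: add s7, s8.
From s7 via lambda: add s2.
From s2 via lambda: add s3.
lambda-closure = {s1, s2, s3, s4, s5, s7, s8}, which has 7 states.

7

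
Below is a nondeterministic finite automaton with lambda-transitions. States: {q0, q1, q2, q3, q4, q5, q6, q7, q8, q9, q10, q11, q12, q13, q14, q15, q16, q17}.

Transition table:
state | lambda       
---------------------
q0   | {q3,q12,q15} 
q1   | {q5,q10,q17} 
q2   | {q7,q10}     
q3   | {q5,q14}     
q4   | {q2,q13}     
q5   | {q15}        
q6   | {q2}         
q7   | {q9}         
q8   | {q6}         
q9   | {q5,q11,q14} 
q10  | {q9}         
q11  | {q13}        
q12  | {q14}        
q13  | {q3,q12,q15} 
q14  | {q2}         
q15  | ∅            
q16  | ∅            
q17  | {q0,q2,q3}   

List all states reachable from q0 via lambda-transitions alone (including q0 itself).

{q0, q2, q3, q5, q7, q9, q10, q11, q12, q13, q14, q15}

Start with {q0}.
From q0 via lambda: add q3, q12, q15.
From q3 via lambda: add q5, q14.
From q14 via lambda: add q2.
From q2 via lambda: add q7, q10.
From q7 via lambda: add q9.
From q9 via lambda: add q11.
From q11 via lambda: add q13.
No new states can be added; the closed set is {q0, q2, q3, q5, q7, q9, q10, q11, q12, q13, q14, q15}.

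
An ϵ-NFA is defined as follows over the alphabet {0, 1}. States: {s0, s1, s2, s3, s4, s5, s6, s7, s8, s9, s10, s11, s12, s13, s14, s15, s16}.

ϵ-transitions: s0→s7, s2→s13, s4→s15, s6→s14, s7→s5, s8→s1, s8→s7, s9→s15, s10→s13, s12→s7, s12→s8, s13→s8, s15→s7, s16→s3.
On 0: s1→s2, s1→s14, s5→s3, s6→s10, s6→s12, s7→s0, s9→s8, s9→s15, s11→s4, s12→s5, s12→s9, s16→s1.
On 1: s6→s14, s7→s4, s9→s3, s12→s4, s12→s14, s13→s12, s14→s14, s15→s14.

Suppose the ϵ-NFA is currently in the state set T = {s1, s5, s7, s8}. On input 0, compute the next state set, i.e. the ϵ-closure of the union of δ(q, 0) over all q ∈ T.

s1 on 0 → {s2, s14}.
s5 on 0 → {s3}.
s7 on 0 → {s0}.
No 0-transition from s8.
Union after reading 0: {s0, s2, s3, s14}.
Now take the ϵ-closure:
From s0 via ϵ: add s7.
From s2 via ϵ: add s13.
From s7 via ϵ: add s5.
From s13 via ϵ: add s8.
From s8 via ϵ: add s1.
No new states can be added; the closed set is {s0, s1, s2, s3, s5, s7, s8, s13, s14}.

{s0, s1, s2, s3, s5, s7, s8, s13, s14}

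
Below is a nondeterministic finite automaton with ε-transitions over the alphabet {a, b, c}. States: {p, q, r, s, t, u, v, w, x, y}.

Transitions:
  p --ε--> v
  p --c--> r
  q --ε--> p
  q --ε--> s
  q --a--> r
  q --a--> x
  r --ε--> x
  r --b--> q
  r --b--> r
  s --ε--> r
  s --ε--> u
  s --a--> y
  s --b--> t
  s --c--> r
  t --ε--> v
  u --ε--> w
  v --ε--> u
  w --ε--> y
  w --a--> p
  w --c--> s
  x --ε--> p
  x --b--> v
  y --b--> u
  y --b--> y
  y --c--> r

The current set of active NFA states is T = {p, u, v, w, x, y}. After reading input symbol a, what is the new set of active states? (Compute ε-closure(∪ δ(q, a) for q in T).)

{p, u, v, w, y}

w on a → {p}.
No a-transition from p, u, v, x, y.
Union after reading a: {p}.
Now take the ε-closure:
From p via ε: add v.
From v via ε: add u.
From u via ε: add w.
From w via ε: add y.
No new states can be added; the closed set is {p, u, v, w, y}.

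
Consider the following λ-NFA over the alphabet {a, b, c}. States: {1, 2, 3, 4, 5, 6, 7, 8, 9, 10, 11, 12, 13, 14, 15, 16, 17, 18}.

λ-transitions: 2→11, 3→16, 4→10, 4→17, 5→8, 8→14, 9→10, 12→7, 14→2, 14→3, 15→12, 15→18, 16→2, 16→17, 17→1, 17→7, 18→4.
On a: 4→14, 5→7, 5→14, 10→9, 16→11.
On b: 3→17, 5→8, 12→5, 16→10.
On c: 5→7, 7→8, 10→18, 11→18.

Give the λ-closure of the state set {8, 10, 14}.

{1, 2, 3, 7, 8, 10, 11, 14, 16, 17}

Start with {8, 10, 14}.
From 14 via λ: add 2, 3.
From 2 via λ: add 11.
From 3 via λ: add 16.
From 16 via λ: add 17.
From 17 via λ: add 1, 7.
No new states can be added; the closed set is {1, 2, 3, 7, 8, 10, 11, 14, 16, 17}.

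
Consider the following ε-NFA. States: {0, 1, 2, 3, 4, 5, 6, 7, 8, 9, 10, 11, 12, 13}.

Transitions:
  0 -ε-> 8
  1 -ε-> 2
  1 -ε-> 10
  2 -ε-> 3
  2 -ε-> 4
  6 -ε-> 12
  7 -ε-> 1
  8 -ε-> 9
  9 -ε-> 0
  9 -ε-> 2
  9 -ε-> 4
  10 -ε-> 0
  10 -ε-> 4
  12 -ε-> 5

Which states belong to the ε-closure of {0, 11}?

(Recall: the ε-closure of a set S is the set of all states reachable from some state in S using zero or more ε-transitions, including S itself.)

{0, 2, 3, 4, 8, 9, 11}

Start with {0, 11}.
From 0 via ε: add 8.
From 8 via ε: add 9.
From 9 via ε: add 2, 4.
From 2 via ε: add 3.
No new states can be added; the closed set is {0, 2, 3, 4, 8, 9, 11}.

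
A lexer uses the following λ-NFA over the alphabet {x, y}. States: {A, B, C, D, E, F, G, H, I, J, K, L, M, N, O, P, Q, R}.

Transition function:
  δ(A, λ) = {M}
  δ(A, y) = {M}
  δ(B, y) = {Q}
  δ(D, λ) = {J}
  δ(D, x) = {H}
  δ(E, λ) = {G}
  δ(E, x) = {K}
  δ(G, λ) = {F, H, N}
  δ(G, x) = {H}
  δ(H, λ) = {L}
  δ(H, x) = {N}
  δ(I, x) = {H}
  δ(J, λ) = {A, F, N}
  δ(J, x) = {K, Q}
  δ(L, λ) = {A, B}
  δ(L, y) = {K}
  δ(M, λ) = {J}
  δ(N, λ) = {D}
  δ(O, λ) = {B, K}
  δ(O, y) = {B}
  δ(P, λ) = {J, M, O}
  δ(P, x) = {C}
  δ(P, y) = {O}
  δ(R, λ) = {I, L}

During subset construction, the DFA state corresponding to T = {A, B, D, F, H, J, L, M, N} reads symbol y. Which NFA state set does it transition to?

{A, D, F, J, K, M, N, Q}

A on y → {M}.
B on y → {Q}.
L on y → {K}.
No y-transition from D, F, H, J, M, N.
Union after reading y: {K, M, Q}.
Now take the λ-closure:
From M via λ: add J.
From J via λ: add A, F, N.
From N via λ: add D.
No new states can be added; the closed set is {A, D, F, J, K, M, N, Q}.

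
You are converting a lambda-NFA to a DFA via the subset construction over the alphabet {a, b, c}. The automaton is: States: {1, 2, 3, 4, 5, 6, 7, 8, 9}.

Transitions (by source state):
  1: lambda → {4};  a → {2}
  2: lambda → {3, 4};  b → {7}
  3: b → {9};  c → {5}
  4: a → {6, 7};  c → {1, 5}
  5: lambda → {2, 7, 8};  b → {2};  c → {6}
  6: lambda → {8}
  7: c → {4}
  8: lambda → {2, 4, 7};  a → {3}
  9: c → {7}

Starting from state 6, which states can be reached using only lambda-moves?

{2, 3, 4, 6, 7, 8}

Start with {6}.
From 6 via lambda: add 8.
From 8 via lambda: add 2, 4, 7.
From 2 via lambda: add 3.
No new states can be added; the closed set is {2, 3, 4, 6, 7, 8}.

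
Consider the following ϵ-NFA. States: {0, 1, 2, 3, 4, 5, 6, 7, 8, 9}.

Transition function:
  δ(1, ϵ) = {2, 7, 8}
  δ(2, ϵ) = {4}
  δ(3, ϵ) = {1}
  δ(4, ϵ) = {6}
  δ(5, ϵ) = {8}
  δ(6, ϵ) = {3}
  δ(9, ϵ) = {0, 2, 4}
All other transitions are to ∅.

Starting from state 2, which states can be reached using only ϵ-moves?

Start with {2}.
From 2 via ϵ: add 4.
From 4 via ϵ: add 6.
From 6 via ϵ: add 3.
From 3 via ϵ: add 1.
From 1 via ϵ: add 7, 8.
No new states can be added; the closed set is {1, 2, 3, 4, 6, 7, 8}.

{1, 2, 3, 4, 6, 7, 8}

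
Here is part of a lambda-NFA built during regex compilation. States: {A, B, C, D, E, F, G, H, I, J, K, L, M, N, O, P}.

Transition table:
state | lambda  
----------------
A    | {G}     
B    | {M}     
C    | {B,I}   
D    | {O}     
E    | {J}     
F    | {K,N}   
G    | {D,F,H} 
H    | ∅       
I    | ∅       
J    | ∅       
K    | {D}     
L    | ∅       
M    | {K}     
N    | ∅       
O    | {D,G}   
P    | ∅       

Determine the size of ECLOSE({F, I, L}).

Start with {F, I, L}.
From F via lambda: add K, N.
From K via lambda: add D.
From D via lambda: add O.
From O via lambda: add G.
From G via lambda: add H.
lambda-closure = {D, F, G, H, I, K, L, N, O}, which has 9 states.

9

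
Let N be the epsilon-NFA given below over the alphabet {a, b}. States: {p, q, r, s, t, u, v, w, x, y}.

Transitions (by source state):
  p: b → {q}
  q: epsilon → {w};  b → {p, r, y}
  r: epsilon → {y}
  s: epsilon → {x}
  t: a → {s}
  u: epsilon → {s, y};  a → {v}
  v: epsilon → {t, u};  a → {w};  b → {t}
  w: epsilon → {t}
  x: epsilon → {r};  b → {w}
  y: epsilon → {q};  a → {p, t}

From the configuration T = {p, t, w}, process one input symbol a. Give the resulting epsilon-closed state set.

t on a → {s}.
No a-transition from p, w.
Union after reading a: {s}.
Now take the epsilon-closure:
From s via epsilon: add x.
From x via epsilon: add r.
From r via epsilon: add y.
From y via epsilon: add q.
From q via epsilon: add w.
From w via epsilon: add t.
No new states can be added; the closed set is {q, r, s, t, w, x, y}.

{q, r, s, t, w, x, y}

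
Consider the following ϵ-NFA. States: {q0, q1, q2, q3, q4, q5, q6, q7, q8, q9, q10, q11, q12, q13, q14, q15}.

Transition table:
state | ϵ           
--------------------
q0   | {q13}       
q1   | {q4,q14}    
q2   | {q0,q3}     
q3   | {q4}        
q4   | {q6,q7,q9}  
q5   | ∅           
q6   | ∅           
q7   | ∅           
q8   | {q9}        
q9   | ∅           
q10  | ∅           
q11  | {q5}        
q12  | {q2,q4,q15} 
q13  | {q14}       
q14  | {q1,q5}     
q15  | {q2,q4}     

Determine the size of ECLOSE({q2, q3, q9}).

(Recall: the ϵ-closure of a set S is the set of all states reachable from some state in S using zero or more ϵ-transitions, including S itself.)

11

Start with {q2, q3, q9}.
From q2 via ϵ: add q0.
From q3 via ϵ: add q4.
From q0 via ϵ: add q13.
From q4 via ϵ: add q6, q7.
From q13 via ϵ: add q14.
From q14 via ϵ: add q1, q5.
ϵ-closure = {q0, q1, q2, q3, q4, q5, q6, q7, q9, q13, q14}, which has 11 states.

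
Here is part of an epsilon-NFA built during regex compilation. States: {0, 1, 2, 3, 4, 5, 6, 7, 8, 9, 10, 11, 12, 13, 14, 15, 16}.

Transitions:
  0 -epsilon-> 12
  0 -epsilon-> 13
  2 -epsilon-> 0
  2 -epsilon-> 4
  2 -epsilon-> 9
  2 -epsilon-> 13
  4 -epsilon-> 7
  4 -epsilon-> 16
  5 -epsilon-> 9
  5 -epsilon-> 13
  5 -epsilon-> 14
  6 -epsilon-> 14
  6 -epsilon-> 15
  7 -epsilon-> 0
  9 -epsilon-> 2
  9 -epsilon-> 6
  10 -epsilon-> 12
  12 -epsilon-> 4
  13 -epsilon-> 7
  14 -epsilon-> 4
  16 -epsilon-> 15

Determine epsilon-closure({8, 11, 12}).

Start with {8, 11, 12}.
From 12 via epsilon: add 4.
From 4 via epsilon: add 7, 16.
From 7 via epsilon: add 0.
From 16 via epsilon: add 15.
From 0 via epsilon: add 13.
No new states can be added; the closed set is {0, 4, 7, 8, 11, 12, 13, 15, 16}.

{0, 4, 7, 8, 11, 12, 13, 15, 16}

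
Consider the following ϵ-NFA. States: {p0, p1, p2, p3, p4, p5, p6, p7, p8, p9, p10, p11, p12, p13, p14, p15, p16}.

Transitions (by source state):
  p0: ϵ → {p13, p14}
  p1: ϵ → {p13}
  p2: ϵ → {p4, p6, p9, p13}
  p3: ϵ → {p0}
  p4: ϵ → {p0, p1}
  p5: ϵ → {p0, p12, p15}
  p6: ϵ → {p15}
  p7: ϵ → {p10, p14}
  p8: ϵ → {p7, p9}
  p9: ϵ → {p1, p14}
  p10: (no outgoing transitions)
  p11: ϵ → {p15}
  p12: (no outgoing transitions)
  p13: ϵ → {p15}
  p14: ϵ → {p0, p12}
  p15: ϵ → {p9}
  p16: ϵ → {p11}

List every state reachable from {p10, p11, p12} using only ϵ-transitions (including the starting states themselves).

{p0, p1, p9, p10, p11, p12, p13, p14, p15}

Start with {p10, p11, p12}.
From p11 via ϵ: add p15.
From p15 via ϵ: add p9.
From p9 via ϵ: add p1, p14.
From p1 via ϵ: add p13.
From p14 via ϵ: add p0.
No new states can be added; the closed set is {p0, p1, p9, p10, p11, p12, p13, p14, p15}.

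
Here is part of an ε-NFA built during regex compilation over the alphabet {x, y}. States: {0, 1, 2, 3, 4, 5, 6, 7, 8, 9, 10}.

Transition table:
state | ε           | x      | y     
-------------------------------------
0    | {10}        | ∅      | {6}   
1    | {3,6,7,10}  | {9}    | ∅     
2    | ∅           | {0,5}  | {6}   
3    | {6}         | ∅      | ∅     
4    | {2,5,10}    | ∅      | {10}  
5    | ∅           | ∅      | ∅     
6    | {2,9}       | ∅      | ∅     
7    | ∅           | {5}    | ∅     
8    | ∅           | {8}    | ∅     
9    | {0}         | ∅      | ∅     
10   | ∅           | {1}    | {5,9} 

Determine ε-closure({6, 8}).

{0, 2, 6, 8, 9, 10}

Start with {6, 8}.
From 6 via ε: add 2, 9.
From 9 via ε: add 0.
From 0 via ε: add 10.
No new states can be added; the closed set is {0, 2, 6, 8, 9, 10}.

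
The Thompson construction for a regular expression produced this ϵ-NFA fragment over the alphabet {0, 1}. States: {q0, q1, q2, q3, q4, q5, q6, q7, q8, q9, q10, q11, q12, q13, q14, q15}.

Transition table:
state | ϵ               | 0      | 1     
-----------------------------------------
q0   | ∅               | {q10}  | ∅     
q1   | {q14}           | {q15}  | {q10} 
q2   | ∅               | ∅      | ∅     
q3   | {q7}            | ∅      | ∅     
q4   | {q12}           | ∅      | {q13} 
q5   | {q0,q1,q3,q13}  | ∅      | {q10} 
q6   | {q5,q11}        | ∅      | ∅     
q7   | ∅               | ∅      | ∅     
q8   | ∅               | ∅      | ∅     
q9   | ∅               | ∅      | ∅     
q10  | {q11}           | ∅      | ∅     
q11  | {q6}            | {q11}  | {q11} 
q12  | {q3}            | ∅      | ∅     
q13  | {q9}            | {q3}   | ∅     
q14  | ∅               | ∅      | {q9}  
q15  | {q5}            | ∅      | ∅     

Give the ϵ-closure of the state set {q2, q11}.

{q0, q1, q2, q3, q5, q6, q7, q9, q11, q13, q14}

Start with {q2, q11}.
From q11 via ϵ: add q6.
From q6 via ϵ: add q5.
From q5 via ϵ: add q0, q1, q3, q13.
From q1 via ϵ: add q14.
From q3 via ϵ: add q7.
From q13 via ϵ: add q9.
No new states can be added; the closed set is {q0, q1, q2, q3, q5, q6, q7, q9, q11, q13, q14}.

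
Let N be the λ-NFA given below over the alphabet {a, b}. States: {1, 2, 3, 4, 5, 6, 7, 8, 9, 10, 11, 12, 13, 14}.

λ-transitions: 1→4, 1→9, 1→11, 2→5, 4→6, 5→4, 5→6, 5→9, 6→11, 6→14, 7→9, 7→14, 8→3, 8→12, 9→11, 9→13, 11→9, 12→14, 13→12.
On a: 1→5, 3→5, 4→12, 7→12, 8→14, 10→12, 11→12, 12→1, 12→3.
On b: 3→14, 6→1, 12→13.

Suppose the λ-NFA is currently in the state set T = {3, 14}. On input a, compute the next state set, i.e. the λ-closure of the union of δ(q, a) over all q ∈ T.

{4, 5, 6, 9, 11, 12, 13, 14}

3 on a → {5}.
No a-transition from 14.
Union after reading a: {5}.
Now take the λ-closure:
From 5 via λ: add 4, 6, 9.
From 6 via λ: add 11, 14.
From 9 via λ: add 13.
From 13 via λ: add 12.
No new states can be added; the closed set is {4, 5, 6, 9, 11, 12, 13, 14}.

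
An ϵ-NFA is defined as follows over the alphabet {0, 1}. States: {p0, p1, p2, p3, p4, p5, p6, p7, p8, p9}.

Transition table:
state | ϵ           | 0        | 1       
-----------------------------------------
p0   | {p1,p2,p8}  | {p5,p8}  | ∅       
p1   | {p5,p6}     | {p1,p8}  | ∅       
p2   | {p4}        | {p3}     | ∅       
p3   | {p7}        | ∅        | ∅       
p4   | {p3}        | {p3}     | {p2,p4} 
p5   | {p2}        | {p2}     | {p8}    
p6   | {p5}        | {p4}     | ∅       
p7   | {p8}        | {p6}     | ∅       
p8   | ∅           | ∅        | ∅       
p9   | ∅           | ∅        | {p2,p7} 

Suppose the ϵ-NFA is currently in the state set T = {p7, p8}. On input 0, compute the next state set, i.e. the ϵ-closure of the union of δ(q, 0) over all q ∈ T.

{p2, p3, p4, p5, p6, p7, p8}

p7 on 0 → {p6}.
No 0-transition from p8.
Union after reading 0: {p6}.
Now take the ϵ-closure:
From p6 via ϵ: add p5.
From p5 via ϵ: add p2.
From p2 via ϵ: add p4.
From p4 via ϵ: add p3.
From p3 via ϵ: add p7.
From p7 via ϵ: add p8.
No new states can be added; the closed set is {p2, p3, p4, p5, p6, p7, p8}.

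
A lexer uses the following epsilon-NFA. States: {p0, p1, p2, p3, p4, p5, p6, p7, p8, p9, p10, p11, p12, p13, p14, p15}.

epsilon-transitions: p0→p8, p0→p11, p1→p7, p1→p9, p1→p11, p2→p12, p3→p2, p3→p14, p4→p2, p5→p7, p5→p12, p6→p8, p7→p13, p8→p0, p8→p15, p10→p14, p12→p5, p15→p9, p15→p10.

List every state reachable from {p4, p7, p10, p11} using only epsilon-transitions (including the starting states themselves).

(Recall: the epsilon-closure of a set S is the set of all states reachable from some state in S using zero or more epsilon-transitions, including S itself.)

{p2, p4, p5, p7, p10, p11, p12, p13, p14}

Start with {p4, p7, p10, p11}.
From p4 via epsilon: add p2.
From p7 via epsilon: add p13.
From p10 via epsilon: add p14.
From p2 via epsilon: add p12.
From p12 via epsilon: add p5.
No new states can be added; the closed set is {p2, p4, p5, p7, p10, p11, p12, p13, p14}.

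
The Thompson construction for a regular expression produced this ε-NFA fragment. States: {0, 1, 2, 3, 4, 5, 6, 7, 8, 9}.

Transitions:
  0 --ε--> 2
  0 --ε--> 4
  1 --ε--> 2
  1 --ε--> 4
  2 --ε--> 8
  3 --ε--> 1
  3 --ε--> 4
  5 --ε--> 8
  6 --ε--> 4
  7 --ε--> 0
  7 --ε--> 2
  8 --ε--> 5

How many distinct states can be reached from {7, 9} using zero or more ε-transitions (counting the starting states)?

7

Start with {7, 9}.
From 7 via ε: add 0, 2.
From 0 via ε: add 4.
From 2 via ε: add 8.
From 8 via ε: add 5.
ε-closure = {0, 2, 4, 5, 7, 8, 9}, which has 7 states.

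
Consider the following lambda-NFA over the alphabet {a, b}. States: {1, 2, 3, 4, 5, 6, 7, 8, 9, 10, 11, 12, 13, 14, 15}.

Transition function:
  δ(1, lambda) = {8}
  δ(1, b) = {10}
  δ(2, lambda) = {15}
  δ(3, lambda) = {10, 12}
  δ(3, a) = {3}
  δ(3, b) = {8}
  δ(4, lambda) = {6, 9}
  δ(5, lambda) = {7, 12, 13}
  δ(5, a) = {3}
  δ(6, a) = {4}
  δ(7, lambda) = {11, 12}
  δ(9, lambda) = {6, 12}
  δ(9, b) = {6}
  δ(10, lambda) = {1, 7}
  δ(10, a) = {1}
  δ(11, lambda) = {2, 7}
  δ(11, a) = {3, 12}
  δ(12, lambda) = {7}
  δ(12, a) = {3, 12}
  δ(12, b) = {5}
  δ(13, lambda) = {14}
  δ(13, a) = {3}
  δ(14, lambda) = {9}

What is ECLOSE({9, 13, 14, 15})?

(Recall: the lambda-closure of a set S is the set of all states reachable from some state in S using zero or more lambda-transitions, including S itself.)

Start with {9, 13, 14, 15}.
From 9 via lambda: add 6, 12.
From 12 via lambda: add 7.
From 7 via lambda: add 11.
From 11 via lambda: add 2.
No new states can be added; the closed set is {2, 6, 7, 9, 11, 12, 13, 14, 15}.

{2, 6, 7, 9, 11, 12, 13, 14, 15}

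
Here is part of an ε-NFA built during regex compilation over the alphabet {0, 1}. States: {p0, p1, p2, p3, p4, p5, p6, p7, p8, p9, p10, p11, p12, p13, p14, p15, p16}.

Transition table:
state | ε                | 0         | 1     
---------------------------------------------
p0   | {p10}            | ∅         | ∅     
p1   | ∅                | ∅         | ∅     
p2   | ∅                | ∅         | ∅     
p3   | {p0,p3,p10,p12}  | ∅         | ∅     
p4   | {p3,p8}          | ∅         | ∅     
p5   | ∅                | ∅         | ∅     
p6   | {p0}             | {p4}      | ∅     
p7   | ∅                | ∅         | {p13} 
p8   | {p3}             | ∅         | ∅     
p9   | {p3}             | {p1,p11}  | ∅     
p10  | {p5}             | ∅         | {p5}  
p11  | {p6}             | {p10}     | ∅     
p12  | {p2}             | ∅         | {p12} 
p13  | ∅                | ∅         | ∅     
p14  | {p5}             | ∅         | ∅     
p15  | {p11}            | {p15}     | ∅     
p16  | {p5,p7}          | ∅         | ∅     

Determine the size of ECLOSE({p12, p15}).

8

Start with {p12, p15}.
From p12 via ε: add p2.
From p15 via ε: add p11.
From p11 via ε: add p6.
From p6 via ε: add p0.
From p0 via ε: add p10.
From p10 via ε: add p5.
ε-closure = {p0, p2, p5, p6, p10, p11, p12, p15}, which has 8 states.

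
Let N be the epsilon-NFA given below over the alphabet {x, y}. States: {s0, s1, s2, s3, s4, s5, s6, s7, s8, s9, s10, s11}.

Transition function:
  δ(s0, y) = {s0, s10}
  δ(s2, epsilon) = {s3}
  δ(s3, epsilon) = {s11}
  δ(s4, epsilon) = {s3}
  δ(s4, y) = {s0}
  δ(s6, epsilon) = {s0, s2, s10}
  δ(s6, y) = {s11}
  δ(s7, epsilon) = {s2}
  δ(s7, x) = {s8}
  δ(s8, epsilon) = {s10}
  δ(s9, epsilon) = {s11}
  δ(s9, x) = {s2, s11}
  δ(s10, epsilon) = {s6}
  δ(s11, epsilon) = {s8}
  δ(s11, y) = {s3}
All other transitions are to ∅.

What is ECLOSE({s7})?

{s0, s2, s3, s6, s7, s8, s10, s11}

Start with {s7}.
From s7 via epsilon: add s2.
From s2 via epsilon: add s3.
From s3 via epsilon: add s11.
From s11 via epsilon: add s8.
From s8 via epsilon: add s10.
From s10 via epsilon: add s6.
From s6 via epsilon: add s0.
No new states can be added; the closed set is {s0, s2, s3, s6, s7, s8, s10, s11}.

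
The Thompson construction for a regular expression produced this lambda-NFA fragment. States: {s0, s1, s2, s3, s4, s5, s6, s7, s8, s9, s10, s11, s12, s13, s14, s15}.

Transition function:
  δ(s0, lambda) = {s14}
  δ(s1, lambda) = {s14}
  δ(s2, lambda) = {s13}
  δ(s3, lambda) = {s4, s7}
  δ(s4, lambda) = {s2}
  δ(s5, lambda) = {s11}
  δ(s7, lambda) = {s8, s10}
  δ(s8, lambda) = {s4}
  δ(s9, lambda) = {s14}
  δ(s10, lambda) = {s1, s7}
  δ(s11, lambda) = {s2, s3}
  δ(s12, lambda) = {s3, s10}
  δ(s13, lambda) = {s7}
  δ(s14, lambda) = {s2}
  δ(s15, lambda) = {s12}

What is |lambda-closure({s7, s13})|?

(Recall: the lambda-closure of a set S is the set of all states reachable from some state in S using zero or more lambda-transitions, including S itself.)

Start with {s7, s13}.
From s7 via lambda: add s8, s10.
From s8 via lambda: add s4.
From s10 via lambda: add s1.
From s1 via lambda: add s14.
From s4 via lambda: add s2.
lambda-closure = {s1, s2, s4, s7, s8, s10, s13, s14}, which has 8 states.

8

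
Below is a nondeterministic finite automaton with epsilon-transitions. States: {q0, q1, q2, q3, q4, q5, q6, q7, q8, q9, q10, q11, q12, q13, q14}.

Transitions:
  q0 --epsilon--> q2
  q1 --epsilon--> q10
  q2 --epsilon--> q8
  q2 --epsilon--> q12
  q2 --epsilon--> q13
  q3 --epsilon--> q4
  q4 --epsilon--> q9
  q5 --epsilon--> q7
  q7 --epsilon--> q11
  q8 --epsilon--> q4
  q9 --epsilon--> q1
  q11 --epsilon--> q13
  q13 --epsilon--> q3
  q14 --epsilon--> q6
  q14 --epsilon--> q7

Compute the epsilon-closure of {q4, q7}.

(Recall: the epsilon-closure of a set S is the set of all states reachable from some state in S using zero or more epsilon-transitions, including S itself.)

Start with {q4, q7}.
From q4 via epsilon: add q9.
From q7 via epsilon: add q11.
From q9 via epsilon: add q1.
From q11 via epsilon: add q13.
From q1 via epsilon: add q10.
From q13 via epsilon: add q3.
No new states can be added; the closed set is {q1, q3, q4, q7, q9, q10, q11, q13}.

{q1, q3, q4, q7, q9, q10, q11, q13}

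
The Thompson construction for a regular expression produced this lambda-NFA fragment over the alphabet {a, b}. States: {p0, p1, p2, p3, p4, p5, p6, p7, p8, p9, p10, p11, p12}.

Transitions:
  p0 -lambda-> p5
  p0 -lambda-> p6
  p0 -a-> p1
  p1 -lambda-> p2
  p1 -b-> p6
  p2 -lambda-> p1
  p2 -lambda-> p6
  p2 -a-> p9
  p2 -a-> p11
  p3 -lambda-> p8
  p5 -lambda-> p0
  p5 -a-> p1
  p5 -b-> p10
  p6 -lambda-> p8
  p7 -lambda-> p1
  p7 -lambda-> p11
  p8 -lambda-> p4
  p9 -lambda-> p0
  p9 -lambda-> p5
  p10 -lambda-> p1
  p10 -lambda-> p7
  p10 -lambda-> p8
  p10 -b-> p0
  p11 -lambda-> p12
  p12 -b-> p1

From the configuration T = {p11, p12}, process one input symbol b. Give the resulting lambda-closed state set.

{p1, p2, p4, p6, p8}

p12 on b → {p1}.
No b-transition from p11.
Union after reading b: {p1}.
Now take the lambda-closure:
From p1 via lambda: add p2.
From p2 via lambda: add p6.
From p6 via lambda: add p8.
From p8 via lambda: add p4.
No new states can be added; the closed set is {p1, p2, p4, p6, p8}.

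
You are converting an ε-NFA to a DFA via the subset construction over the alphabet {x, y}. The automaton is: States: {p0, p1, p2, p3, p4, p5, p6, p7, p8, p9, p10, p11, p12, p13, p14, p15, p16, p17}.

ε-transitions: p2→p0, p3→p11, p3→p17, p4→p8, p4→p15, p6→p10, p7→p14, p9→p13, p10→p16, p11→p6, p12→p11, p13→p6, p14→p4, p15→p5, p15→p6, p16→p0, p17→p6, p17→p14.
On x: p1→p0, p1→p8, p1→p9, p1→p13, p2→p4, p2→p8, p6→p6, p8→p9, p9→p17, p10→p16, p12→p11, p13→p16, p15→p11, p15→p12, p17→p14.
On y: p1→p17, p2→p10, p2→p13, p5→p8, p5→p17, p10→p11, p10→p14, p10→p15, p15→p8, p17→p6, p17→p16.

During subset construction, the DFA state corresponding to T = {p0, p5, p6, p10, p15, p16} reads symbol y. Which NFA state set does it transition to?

p5 on y → {p8, p17}.
p10 on y → {p11, p14, p15}.
p15 on y → {p8}.
No y-transition from p0, p6, p16.
Union after reading y: {p8, p11, p14, p15, p17}.
Now take the ε-closure:
From p11 via ε: add p6.
From p14 via ε: add p4.
From p15 via ε: add p5.
From p6 via ε: add p10.
From p10 via ε: add p16.
From p16 via ε: add p0.
No new states can be added; the closed set is {p0, p4, p5, p6, p8, p10, p11, p14, p15, p16, p17}.

{p0, p4, p5, p6, p8, p10, p11, p14, p15, p16, p17}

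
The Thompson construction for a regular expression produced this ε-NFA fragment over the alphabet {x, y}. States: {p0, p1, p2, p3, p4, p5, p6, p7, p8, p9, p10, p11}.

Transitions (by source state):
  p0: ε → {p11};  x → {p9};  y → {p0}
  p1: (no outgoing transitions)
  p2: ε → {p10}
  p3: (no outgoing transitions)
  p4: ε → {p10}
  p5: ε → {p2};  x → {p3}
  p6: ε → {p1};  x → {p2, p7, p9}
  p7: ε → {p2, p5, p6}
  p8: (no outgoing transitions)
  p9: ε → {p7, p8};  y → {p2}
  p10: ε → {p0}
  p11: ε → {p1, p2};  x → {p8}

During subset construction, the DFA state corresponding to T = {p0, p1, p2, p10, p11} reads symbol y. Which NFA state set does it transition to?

{p0, p1, p2, p10, p11}

p0 on y → {p0}.
No y-transition from p1, p2, p10, p11.
Union after reading y: {p0}.
Now take the ε-closure:
From p0 via ε: add p11.
From p11 via ε: add p1, p2.
From p2 via ε: add p10.
No new states can be added; the closed set is {p0, p1, p2, p10, p11}.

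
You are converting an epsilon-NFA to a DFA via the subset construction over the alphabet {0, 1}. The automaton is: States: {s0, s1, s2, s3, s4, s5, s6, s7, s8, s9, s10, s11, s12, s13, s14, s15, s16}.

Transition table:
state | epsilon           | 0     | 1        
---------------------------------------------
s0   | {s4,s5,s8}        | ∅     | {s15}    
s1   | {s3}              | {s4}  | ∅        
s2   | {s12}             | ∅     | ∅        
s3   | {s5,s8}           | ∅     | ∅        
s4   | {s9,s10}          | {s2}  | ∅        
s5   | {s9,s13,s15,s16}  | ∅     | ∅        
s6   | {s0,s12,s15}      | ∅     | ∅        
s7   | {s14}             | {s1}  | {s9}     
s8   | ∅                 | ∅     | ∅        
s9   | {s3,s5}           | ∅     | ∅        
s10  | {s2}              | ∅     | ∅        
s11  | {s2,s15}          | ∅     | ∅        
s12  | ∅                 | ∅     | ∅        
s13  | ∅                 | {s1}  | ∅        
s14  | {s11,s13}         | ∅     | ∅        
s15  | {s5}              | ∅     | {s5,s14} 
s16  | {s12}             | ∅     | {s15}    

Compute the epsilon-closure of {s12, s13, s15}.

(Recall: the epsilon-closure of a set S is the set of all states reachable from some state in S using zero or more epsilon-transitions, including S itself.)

Start with {s12, s13, s15}.
From s15 via epsilon: add s5.
From s5 via epsilon: add s9, s16.
From s9 via epsilon: add s3.
From s3 via epsilon: add s8.
No new states can be added; the closed set is {s3, s5, s8, s9, s12, s13, s15, s16}.

{s3, s5, s8, s9, s12, s13, s15, s16}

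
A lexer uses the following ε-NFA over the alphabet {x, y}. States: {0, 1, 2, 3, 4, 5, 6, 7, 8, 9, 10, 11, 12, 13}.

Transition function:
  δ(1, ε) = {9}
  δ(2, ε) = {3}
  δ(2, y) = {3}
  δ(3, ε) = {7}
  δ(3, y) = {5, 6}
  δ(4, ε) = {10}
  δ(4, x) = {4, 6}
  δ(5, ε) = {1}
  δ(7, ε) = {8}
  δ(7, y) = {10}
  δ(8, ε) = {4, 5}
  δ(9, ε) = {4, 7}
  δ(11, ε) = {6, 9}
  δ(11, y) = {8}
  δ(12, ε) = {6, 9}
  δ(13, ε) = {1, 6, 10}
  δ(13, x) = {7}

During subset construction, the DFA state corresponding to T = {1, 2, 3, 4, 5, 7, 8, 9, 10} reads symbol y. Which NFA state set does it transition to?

2 on y → {3}.
3 on y → {5, 6}.
7 on y → {10}.
No y-transition from 1, 4, 5, 8, 9, 10.
Union after reading y: {3, 5, 6, 10}.
Now take the ε-closure:
From 3 via ε: add 7.
From 5 via ε: add 1.
From 1 via ε: add 9.
From 7 via ε: add 8.
From 8 via ε: add 4.
No new states can be added; the closed set is {1, 3, 4, 5, 6, 7, 8, 9, 10}.

{1, 3, 4, 5, 6, 7, 8, 9, 10}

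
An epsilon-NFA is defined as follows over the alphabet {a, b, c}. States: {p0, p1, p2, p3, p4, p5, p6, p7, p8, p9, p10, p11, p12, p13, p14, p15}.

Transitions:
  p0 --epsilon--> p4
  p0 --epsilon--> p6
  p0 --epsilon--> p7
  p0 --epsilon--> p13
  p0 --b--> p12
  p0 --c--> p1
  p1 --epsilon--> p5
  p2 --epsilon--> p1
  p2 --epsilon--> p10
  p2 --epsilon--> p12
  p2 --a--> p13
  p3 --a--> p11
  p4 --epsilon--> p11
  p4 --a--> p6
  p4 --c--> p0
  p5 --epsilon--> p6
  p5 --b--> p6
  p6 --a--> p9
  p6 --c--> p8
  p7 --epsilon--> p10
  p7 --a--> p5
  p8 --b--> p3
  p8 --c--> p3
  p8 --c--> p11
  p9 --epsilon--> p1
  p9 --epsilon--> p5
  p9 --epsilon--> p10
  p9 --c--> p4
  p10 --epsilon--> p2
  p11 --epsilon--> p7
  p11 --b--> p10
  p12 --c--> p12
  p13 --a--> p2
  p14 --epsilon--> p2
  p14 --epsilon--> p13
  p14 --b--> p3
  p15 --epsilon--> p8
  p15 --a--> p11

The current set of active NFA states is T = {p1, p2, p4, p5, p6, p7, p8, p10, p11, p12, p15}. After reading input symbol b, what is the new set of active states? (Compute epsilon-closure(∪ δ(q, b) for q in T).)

p5 on b → {p6}.
p8 on b → {p3}.
p11 on b → {p10}.
No b-transition from p1, p2, p4, p6, p7, p10, p12, p15.
Union after reading b: {p3, p6, p10}.
Now take the epsilon-closure:
From p10 via epsilon: add p2.
From p2 via epsilon: add p1, p12.
From p1 via epsilon: add p5.
No new states can be added; the closed set is {p1, p2, p3, p5, p6, p10, p12}.

{p1, p2, p3, p5, p6, p10, p12}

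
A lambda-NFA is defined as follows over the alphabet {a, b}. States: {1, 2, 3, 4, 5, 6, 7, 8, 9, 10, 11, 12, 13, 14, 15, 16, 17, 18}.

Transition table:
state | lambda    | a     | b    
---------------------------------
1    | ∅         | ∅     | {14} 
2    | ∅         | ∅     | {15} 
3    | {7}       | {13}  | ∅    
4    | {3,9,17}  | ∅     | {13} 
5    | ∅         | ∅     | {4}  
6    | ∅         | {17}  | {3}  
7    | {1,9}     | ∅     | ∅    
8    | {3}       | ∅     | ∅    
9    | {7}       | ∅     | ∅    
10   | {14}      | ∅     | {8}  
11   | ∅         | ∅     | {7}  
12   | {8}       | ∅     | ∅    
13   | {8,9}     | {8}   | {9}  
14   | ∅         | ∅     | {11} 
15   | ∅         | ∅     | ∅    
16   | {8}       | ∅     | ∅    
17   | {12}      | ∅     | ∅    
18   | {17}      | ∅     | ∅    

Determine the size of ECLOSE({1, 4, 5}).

Start with {1, 4, 5}.
From 4 via lambda: add 3, 9, 17.
From 3 via lambda: add 7.
From 17 via lambda: add 12.
From 12 via lambda: add 8.
lambda-closure = {1, 3, 4, 5, 7, 8, 9, 12, 17}, which has 9 states.

9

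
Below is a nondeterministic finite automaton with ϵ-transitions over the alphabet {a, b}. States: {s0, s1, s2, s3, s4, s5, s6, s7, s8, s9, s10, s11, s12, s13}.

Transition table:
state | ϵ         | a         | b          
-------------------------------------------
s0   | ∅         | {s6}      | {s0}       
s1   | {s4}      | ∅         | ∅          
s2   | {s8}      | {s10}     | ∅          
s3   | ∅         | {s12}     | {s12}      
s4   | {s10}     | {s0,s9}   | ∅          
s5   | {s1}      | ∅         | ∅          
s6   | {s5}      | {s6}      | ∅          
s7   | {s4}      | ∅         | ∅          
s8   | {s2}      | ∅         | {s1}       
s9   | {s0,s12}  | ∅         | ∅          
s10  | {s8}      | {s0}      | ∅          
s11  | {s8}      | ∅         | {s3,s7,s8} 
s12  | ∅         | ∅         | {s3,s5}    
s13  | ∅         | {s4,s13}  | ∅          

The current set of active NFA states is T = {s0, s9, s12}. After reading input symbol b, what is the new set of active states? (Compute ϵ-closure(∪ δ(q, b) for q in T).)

s0 on b → {s0}.
s12 on b → {s3, s5}.
No b-transition from s9.
Union after reading b: {s0, s3, s5}.
Now take the ϵ-closure:
From s5 via ϵ: add s1.
From s1 via ϵ: add s4.
From s4 via ϵ: add s10.
From s10 via ϵ: add s8.
From s8 via ϵ: add s2.
No new states can be added; the closed set is {s0, s1, s2, s3, s4, s5, s8, s10}.

{s0, s1, s2, s3, s4, s5, s8, s10}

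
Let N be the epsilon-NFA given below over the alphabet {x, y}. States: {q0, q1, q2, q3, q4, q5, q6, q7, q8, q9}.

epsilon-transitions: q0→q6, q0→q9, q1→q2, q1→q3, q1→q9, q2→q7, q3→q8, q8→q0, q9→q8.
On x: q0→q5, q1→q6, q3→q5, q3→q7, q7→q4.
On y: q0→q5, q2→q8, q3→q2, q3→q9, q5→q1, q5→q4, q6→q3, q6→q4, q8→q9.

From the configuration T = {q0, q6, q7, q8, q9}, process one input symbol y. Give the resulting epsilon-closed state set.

q0 on y → {q5}.
q6 on y → {q3, q4}.
q8 on y → {q9}.
No y-transition from q7, q9.
Union after reading y: {q3, q4, q5, q9}.
Now take the epsilon-closure:
From q3 via epsilon: add q8.
From q8 via epsilon: add q0.
From q0 via epsilon: add q6.
No new states can be added; the closed set is {q0, q3, q4, q5, q6, q8, q9}.

{q0, q3, q4, q5, q6, q8, q9}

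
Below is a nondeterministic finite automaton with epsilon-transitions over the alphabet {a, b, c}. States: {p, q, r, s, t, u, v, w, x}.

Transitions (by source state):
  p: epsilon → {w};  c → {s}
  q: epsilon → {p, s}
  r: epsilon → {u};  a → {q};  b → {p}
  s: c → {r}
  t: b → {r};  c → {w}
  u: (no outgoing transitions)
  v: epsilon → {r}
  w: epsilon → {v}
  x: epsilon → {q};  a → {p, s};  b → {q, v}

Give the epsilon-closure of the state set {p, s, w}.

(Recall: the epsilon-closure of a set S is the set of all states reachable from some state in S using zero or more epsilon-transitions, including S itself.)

{p, r, s, u, v, w}

Start with {p, s, w}.
From w via epsilon: add v.
From v via epsilon: add r.
From r via epsilon: add u.
No new states can be added; the closed set is {p, r, s, u, v, w}.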